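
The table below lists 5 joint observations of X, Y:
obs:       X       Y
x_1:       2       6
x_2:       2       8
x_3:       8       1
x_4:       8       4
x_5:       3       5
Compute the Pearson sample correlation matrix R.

Step 1 — column means:
  mean(X) = (2 + 2 + 8 + 8 + 3) / 5 = 23/5 = 4.6
  mean(Y) = (6 + 8 + 1 + 4 + 5) / 5 = 24/5 = 4.8

Step 2 — sample variances and covariances s[i,j] = (1/(n-1)) · Σ_k (x_{k,i} - mean_i) · (x_{k,j} - mean_j), with n-1 = 4:
  s[X,X] = ((-2.6)·(-2.6) + (-2.6)·(-2.6) + (3.4)·(3.4) + (3.4)·(3.4) + (-1.6)·(-1.6)) / 4 = 39.2/4 = 9.8
  s[X,Y] = ((-2.6)·(1.2) + (-2.6)·(3.2) + (3.4)·(-3.8) + (3.4)·(-0.8) + (-1.6)·(0.2)) / 4 = -27.4/4 = -6.85
  s[Y,Y] = ((1.2)·(1.2) + (3.2)·(3.2) + (-3.8)·(-3.8) + (-0.8)·(-0.8) + (0.2)·(0.2)) / 4 = 26.8/4 = 6.7
  Sample standard deviations s_i = √(s[i,i]):
  s(X) = √(9.8) = 3.1305
  s(Y) = √(6.7) = 2.5884

Step 3 — r_{ij} = s_{ij} / (s_i · s_j):
  r[X,X] = 1 (diagonal).
  r[X,Y] = -6.85 / (3.1305 · 2.5884) = -6.85 / 8.1031 = -0.8454
  r[Y,Y] = 1 (diagonal).

R is symmetric with unit diagonal. Assembling:

R = [[1, -0.8454],
 [-0.8454, 1]]


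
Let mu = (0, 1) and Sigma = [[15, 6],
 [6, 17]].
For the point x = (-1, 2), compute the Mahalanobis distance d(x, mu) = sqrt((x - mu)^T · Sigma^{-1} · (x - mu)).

Step 1 — centre the observation: (x - mu) = (-1, 1).

Step 2 — invert Sigma. det(Sigma) = 15·17 - (6)² = 219.
  Sigma^{-1} = (1/det) · [[d, -b], [-b, a]] = [[0.0776, -0.0274],
 [-0.0274, 0.0685]].

Step 3 — form the quadratic (x - mu)^T · Sigma^{-1} · (x - mu):
  Sigma^{-1} · (x - mu) = (-0.105, 0.0959).
  (x - mu)^T · [Sigma^{-1} · (x - mu)] = (-1)·(-0.105) + (1)·(0.0959) = 0.2009.

Step 4 — take square root: d = √(0.2009) ≈ 0.4482.

d(x, mu) = √(0.2009) ≈ 0.4482


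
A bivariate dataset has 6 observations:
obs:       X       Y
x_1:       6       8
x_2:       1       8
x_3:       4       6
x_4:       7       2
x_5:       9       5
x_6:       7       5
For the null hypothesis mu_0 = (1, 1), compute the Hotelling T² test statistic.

Step 1 — sample mean vector:
  mean(X) = (6 + 1 + 4 + 7 + 9 + 7) / 6 = 34/6 = 5.6667
  mean(Y) = (8 + 8 + 6 + 2 + 5 + 5) / 6 = 34/6 = 5.6667
  x̄ = (5.6667, 5.6667),  deviation x̄ - mu_0 = (5.6667, 5.6667) - (1, 1) = (4.6667, 4.6667).

Step 2 — sample covariance matrix, S[i,j] = (1/(n-1)) · Σ_k (x_{k,i} - mean_i) · (x_{k,j} - mean_j), divisor n-1 = 5:
  S[X,X] = ((0.3333)·(0.3333) + (-4.6667)·(-4.6667) + (-1.6667)·(-1.6667) + (1.3333)·(1.3333) + (3.3333)·(3.3333) + (1.3333)·(1.3333)) / 5 = 39.3333/5 = 7.8667
  S[X,Y] = ((0.3333)·(2.3333) + (-4.6667)·(2.3333) + (-1.6667)·(0.3333) + (1.3333)·(-3.6667) + (3.3333)·(-0.6667) + (1.3333)·(-0.6667)) / 5 = -18.6667/5 = -3.7333
  S[Y,Y] = ((2.3333)·(2.3333) + (2.3333)·(2.3333) + (0.3333)·(0.3333) + (-3.6667)·(-3.6667) + (-0.6667)·(-0.6667) + (-0.6667)·(-0.6667)) / 5 = 25.3333/5 = 5.0667
  S = [[7.8667, -3.7333],
 [-3.7333, 5.0667]].

Step 3 — invert S. det(S) = 7.8667·5.0667 - (-3.7333)² = 25.92.
  S^{-1} = (1/det) · [[d, -b], [-b, a]] = [[0.1955, 0.144],
 [0.144, 0.3035]].

Step 4 — quadratic form (x̄ - mu_0)^T · S^{-1} · (x̄ - mu_0):
  S^{-1} · (x̄ - mu_0) = (1.5844, 2.0885),
  (x̄ - mu_0)^T · [...] = (4.6667)·(1.5844) + (4.6667)·(2.0885) = 17.1399.

Step 5 — scale by n: T² = 6 · 17.1399 = 102.8395.

T² ≈ 102.8395


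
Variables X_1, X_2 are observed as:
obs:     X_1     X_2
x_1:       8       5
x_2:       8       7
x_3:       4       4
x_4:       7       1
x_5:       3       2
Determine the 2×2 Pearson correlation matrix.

Step 1 — column means:
  mean(X_1) = (8 + 8 + 4 + 7 + 3) / 5 = 30/5 = 6
  mean(X_2) = (5 + 7 + 4 + 1 + 2) / 5 = 19/5 = 3.8

Step 2 — sample variances and covariances s[i,j] = (1/(n-1)) · Σ_k (x_{k,i} - mean_i) · (x_{k,j} - mean_j), with n-1 = 4:
  s[X_1,X_1] = ((2)·(2) + (2)·(2) + (-2)·(-2) + (1)·(1) + (-3)·(-3)) / 4 = 22/4 = 5.5
  s[X_1,X_2] = ((2)·(1.2) + (2)·(3.2) + (-2)·(0.2) + (1)·(-2.8) + (-3)·(-1.8)) / 4 = 11/4 = 2.75
  s[X_2,X_2] = ((1.2)·(1.2) + (3.2)·(3.2) + (0.2)·(0.2) + (-2.8)·(-2.8) + (-1.8)·(-1.8)) / 4 = 22.8/4 = 5.7
  Sample standard deviations s_i = √(s[i,i]):
  s(X_1) = √(5.5) = 2.3452
  s(X_2) = √(5.7) = 2.3875

Step 3 — r_{ij} = s_{ij} / (s_i · s_j):
  r[X_1,X_1] = 1 (diagonal).
  r[X_1,X_2] = 2.75 / (2.3452 · 2.3875) = 2.75 / 5.5991 = 0.4911
  r[X_2,X_2] = 1 (diagonal).

R is symmetric with unit diagonal. Assembling:

R = [[1, 0.4911],
 [0.4911, 1]]


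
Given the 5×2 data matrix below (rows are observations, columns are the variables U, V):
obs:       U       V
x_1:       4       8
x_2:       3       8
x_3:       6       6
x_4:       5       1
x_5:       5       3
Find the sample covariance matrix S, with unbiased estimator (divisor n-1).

Step 1 — column means:
  mean(U) = (4 + 3 + 6 + 5 + 5) / 5 = 23/5 = 4.6
  mean(V) = (8 + 8 + 6 + 1 + 3) / 5 = 26/5 = 5.2

Step 2 — sample covariance S[i,j] = (1/(n-1)) · Σ_k (x_{k,i} - mean_i) · (x_{k,j} - mean_j), with n-1 = 4.
  S[U,U] = ((-0.6)·(-0.6) + (-1.6)·(-1.6) + (1.4)·(1.4) + (0.4)·(0.4) + (0.4)·(0.4)) / 4 = 5.2/4 = 1.3
  S[U,V] = ((-0.6)·(2.8) + (-1.6)·(2.8) + (1.4)·(0.8) + (0.4)·(-4.2) + (0.4)·(-2.2)) / 4 = -7.6/4 = -1.9
  S[V,V] = ((2.8)·(2.8) + (2.8)·(2.8) + (0.8)·(0.8) + (-4.2)·(-4.2) + (-2.2)·(-2.2)) / 4 = 38.8/4 = 9.7

S is symmetric (S[j,i] = S[i,j]). Assembling:

S = [[1.3, -1.9],
 [-1.9, 9.7]]


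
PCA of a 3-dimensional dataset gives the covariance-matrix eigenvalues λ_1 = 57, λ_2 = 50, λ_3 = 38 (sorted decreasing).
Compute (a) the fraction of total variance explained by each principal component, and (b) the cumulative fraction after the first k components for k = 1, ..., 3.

Step 1 — total variance = trace(Sigma) = Σ λ_i = 57 + 50 + 38 = 145.

Step 2 — fraction explained by component i = λ_i / Σ λ:
  PC1: 57/145 = 0.3931
  PC2: 50/145 = 0.3448
  PC3: 38/145 = 0.2621

Step 3 — cumulative fraction after k components = (λ_1 + ... + λ_k) / Σ λ:
  k = 1: 57/145 = 0.3931
  k = 2: (57 + 50)/145 = 107/145 = 0.7379
  k = 3: (57 + 50 + 38)/145 = 145/145 = 1

Summary (fraction, with percent):

explained: PC1 0.3931 (39.31%), PC2 0.3448 (34.48%), PC3 0.2621 (26.21%);  cumulative: 0.3931, 0.7379, 1


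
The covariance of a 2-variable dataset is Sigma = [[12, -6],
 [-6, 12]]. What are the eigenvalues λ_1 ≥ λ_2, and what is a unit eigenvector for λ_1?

Step 1 — characteristic polynomial of 2×2 Sigma:
  det(Sigma - λI) = λ² - trace · λ + det = 0.
  trace = 12 + 12 = 24, det = 12·12 - (-6)² = 108.
Step 2 — discriminant:
  Δ = trace² - 4·det = 576 - 432 = 144.
Step 3 — eigenvalues:
  λ = (trace ± √Δ)/2 = (24 ± 12)/2,
  λ_1 = 18,  λ_2 = 6.

Step 4 — unit eigenvector for λ_1: solve (Sigma - λ_1 I)v = 0. First row:
  (12 - 18)·v_x + (-6)·v_y = 0, i.e. (-6)·v_x + (-6)·v_y = 0,
  so v ∝ (b, λ_1 - a) = (-6, 6); multiply by -1 so the first entry is positive: u = (6, -6).
  ||u|| = √((6)² + (-6)²) = √(72) ≈ 8.4853,
  v_1 = u/||u|| ≈ (0.7071, -0.7071) (||v_1|| = 1).

λ_1 = 18,  λ_2 = 6;  v_1 ≈ (0.7071, -0.7071)


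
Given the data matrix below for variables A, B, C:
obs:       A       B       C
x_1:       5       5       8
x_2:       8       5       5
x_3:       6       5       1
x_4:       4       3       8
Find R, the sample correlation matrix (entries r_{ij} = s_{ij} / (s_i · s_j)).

Step 1 — column means:
  mean(A) = (5 + 8 + 6 + 4) / 4 = 23/4 = 5.75
  mean(B) = (5 + 5 + 5 + 3) / 4 = 18/4 = 4.5
  mean(C) = (8 + 5 + 1 + 8) / 4 = 22/4 = 5.5

Step 2 — sample variances and covariances s[i,j] = (1/(n-1)) · Σ_k (x_{k,i} - mean_i) · (x_{k,j} - mean_j), with n-1 = 3:
  s[A,A] = ((-0.75)·(-0.75) + (2.25)·(2.25) + (0.25)·(0.25) + (-1.75)·(-1.75)) / 3 = 8.75/3 = 2.9167
  s[A,B] = ((-0.75)·(0.5) + (2.25)·(0.5) + (0.25)·(0.5) + (-1.75)·(-1.5)) / 3 = 3.5/3 = 1.1667
  s[A,C] = ((-0.75)·(2.5) + (2.25)·(-0.5) + (0.25)·(-4.5) + (-1.75)·(2.5)) / 3 = -8.5/3 = -2.8333
  s[B,B] = ((0.5)·(0.5) + (0.5)·(0.5) + (0.5)·(0.5) + (-1.5)·(-1.5)) / 3 = 3/3 = 1
  s[B,C] = ((0.5)·(2.5) + (0.5)·(-0.5) + (0.5)·(-4.5) + (-1.5)·(2.5)) / 3 = -5/3 = -1.6667
  s[C,C] = ((2.5)·(2.5) + (-0.5)·(-0.5) + (-4.5)·(-4.5) + (2.5)·(2.5)) / 3 = 33/3 = 11
  Sample standard deviations s_i = √(s[i,i]):
  s(A) = √(2.9167) = 1.7078
  s(B) = √(1) = 1
  s(C) = √(11) = 3.3166

Step 3 — r_{ij} = s_{ij} / (s_i · s_j):
  r[A,A] = 1 (diagonal).
  r[A,B] = 1.1667 / (1.7078 · 1) = 1.1667 / 1.7078 = 0.6831
  r[A,C] = -2.8333 / (1.7078 · 3.3166) = -2.8333 / 5.6642 = -0.5002
  r[B,B] = 1 (diagonal).
  r[B,C] = -1.6667 / (1 · 3.3166) = -1.6667 / 3.3166 = -0.5025
  r[C,C] = 1 (diagonal).

R is symmetric with unit diagonal. Assembling:

R = [[1, 0.6831, -0.5002],
 [0.6831, 1, -0.5025],
 [-0.5002, -0.5025, 1]]


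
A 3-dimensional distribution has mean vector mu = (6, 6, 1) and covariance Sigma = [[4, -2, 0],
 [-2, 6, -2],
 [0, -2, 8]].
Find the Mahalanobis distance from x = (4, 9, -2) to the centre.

Step 1 — centre the observation: (x - mu) = (-2, 3, -3).

Step 2 — invert Sigma (cofactor / det for 3×3, or solve directly):
  Sigma^{-1} = [[0.3056, 0.1111, 0.0278],
 [0.1111, 0.2222, 0.0556],
 [0.0278, 0.0556, 0.1389]].

Step 3 — form the quadratic (x - mu)^T · Sigma^{-1} · (x - mu):
  Sigma^{-1} · (x - mu) = (-0.3611, 0.2778, -0.3056).
  (x - mu)^T · [Sigma^{-1} · (x - mu)] = (-2)·(-0.3611) + (3)·(0.2778) + (-3)·(-0.3056) = 2.4722.

Step 4 — take square root: d = √(2.4722) ≈ 1.5723.

d(x, mu) = √(2.4722) ≈ 1.5723


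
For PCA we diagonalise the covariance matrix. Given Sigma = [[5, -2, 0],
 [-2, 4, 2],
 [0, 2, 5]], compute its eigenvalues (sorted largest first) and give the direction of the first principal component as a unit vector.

Step 1 — characteristic polynomial p(λ) = det(λI - Sigma) = λ³ - tr·λ² + c_1·λ - det, where tr = trace, c_1 = sum of the principal 2×2 minors, det = det(Sigma):
  tr = 5 + 4 + 5 = 14,
  c_1 = (5·4 - (-2)²) + (5·5 - (0)²) + (4·5 - (2)²) = 16 + 25 + 16 = 57,
  det = 5·(4·5 - (2)²) - (-2)·((-2)·5 - (2)·(0)) + (0)·((-2)·(2) - 4·(0)) = 5·(16) - (-2)·(-10) + (0)·(-4) = 60.
  So p(λ) = λ³ - 14λ² + 57λ - 60.
Step 2 — look for an integer root (rational root theorem: any rational root is an integer divisor of 60). Testing λ = 5:
  p(5) = 125 - 350 + 285 - 60 = 0  ✓
  Dividing out (λ - 5): p(λ) = (λ - 5)(λ² - 9λ + 12).
Step 3 — remaining eigenvalues from the quadratic λ² - 9λ + 12 = 0:
  Δ = 9² - 4·12 = 81 - 48 = 33,  λ = (9 ± √33)/2 = (9 ± 5.7446)/2 ≈ 7.3723 or 1.6277.
  Sorted: λ_1 = 7.3723,  λ_2 = 5,  λ_3 = 1.6277  (check: sum = 14 = tr ✓).

Step 4 — unit eigenvector for λ_1 ≈ 7.3723: v spans the null space of (Sigma - λ_1 I), whose rows are
  r_1 = (-2.3723, -2, 0),  r_2 = (-2, -3.3723, 2),  r_3 = (0, 2, -2.3723).
  v is orthogonal to every row, so take v ∝ r_1 × r_2 = ((-2)·(2) - (0)·(-3.3723), (0)·(-2) - (-2.3723)·(2), (-2.3723)·(-3.3723) - (-2)·(-2)) ≈ (-4, 4.7446, 4).
  Rescale (multiply by -1 so the first nonzero entry is positive): u = (4, -4.7446, -4).
  ||u|| = √((4)² + (-4.7446)² + (-4)²) = √(54.5109) ≈ 7.3831,  v_1 = u/||u|| ≈ (0.5418, -0.6426, -0.5418) (||v_1|| = 1).

λ_1 = 7.3723,  λ_2 = 5,  λ_3 = 1.6277;  v_1 ≈ (0.5418, -0.6426, -0.5418)


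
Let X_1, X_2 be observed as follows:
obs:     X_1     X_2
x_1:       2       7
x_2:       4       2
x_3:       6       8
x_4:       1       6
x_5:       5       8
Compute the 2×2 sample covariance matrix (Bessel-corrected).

Step 1 — column means:
  mean(X_1) = (2 + 4 + 6 + 1 + 5) / 5 = 18/5 = 3.6
  mean(X_2) = (7 + 2 + 8 + 6 + 8) / 5 = 31/5 = 6.2

Step 2 — sample covariance S[i,j] = (1/(n-1)) · Σ_k (x_{k,i} - mean_i) · (x_{k,j} - mean_j), with n-1 = 4.
  S[X_1,X_1] = ((-1.6)·(-1.6) + (0.4)·(0.4) + (2.4)·(2.4) + (-2.6)·(-2.6) + (1.4)·(1.4)) / 4 = 17.2/4 = 4.3
  S[X_1,X_2] = ((-1.6)·(0.8) + (0.4)·(-4.2) + (2.4)·(1.8) + (-2.6)·(-0.2) + (1.4)·(1.8)) / 4 = 4.4/4 = 1.1
  S[X_2,X_2] = ((0.8)·(0.8) + (-4.2)·(-4.2) + (1.8)·(1.8) + (-0.2)·(-0.2) + (1.8)·(1.8)) / 4 = 24.8/4 = 6.2

S is symmetric (S[j,i] = S[i,j]). Assembling:

S = [[4.3, 1.1],
 [1.1, 6.2]]


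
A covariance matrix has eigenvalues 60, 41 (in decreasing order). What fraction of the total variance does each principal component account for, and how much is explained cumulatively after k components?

Step 1 — total variance = trace(Sigma) = Σ λ_i = 60 + 41 = 101.

Step 2 — fraction explained by component i = λ_i / Σ λ:
  PC1: 60/101 = 0.5941
  PC2: 41/101 = 0.4059

Step 3 — cumulative fraction after k components = (λ_1 + ... + λ_k) / Σ λ:
  k = 1: 60/101 = 0.5941
  k = 2: (60 + 41)/101 = 101/101 = 1

Summary (fraction, with percent):

explained: PC1 0.5941 (59.41%), PC2 0.4059 (40.59%);  cumulative: 0.5941, 1


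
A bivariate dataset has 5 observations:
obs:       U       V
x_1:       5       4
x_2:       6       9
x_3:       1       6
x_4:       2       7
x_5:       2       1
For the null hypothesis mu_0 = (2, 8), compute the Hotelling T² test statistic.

Step 1 — sample mean vector:
  mean(U) = (5 + 6 + 1 + 2 + 2) / 5 = 16/5 = 3.2
  mean(V) = (4 + 9 + 6 + 7 + 1) / 5 = 27/5 = 5.4
  x̄ = (3.2, 5.4),  deviation x̄ - mu_0 = (3.2, 5.4) - (2, 8) = (1.2, -2.6).

Step 2 — sample covariance matrix, S[i,j] = (1/(n-1)) · Σ_k (x_{k,i} - mean_i) · (x_{k,j} - mean_j), divisor n-1 = 4:
  S[U,U] = ((1.8)·(1.8) + (2.8)·(2.8) + (-2.2)·(-2.2) + (-1.2)·(-1.2) + (-1.2)·(-1.2)) / 4 = 18.8/4 = 4.7
  S[U,V] = ((1.8)·(-1.4) + (2.8)·(3.6) + (-2.2)·(0.6) + (-1.2)·(1.6) + (-1.2)·(-4.4)) / 4 = 9.6/4 = 2.4
  S[V,V] = ((-1.4)·(-1.4) + (3.6)·(3.6) + (0.6)·(0.6) + (1.6)·(1.6) + (-4.4)·(-4.4)) / 4 = 37.2/4 = 9.3
  S = [[4.7, 2.4],
 [2.4, 9.3]].

Step 3 — invert S. det(S) = 4.7·9.3 - (2.4)² = 37.95.
  S^{-1} = (1/det) · [[d, -b], [-b, a]] = [[0.2451, -0.0632],
 [-0.0632, 0.1238]].

Step 4 — quadratic form (x̄ - mu_0)^T · S^{-1} · (x̄ - mu_0):
  S^{-1} · (x̄ - mu_0) = (0.4585, -0.3979),
  (x̄ - mu_0)^T · [...] = (1.2)·(0.4585) + (-2.6)·(-0.3979) = 1.5847.

Step 5 — scale by n: T² = 5 · 1.5847 = 7.9236.

T² ≈ 7.9236


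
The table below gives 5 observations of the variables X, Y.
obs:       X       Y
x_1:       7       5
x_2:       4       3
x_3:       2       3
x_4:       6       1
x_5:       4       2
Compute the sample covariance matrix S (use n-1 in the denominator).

Step 1 — column means:
  mean(X) = (7 + 4 + 2 + 6 + 4) / 5 = 23/5 = 4.6
  mean(Y) = (5 + 3 + 3 + 1 + 2) / 5 = 14/5 = 2.8

Step 2 — sample covariance S[i,j] = (1/(n-1)) · Σ_k (x_{k,i} - mean_i) · (x_{k,j} - mean_j), with n-1 = 4.
  S[X,X] = ((2.4)·(2.4) + (-0.6)·(-0.6) + (-2.6)·(-2.6) + (1.4)·(1.4) + (-0.6)·(-0.6)) / 4 = 15.2/4 = 3.8
  S[X,Y] = ((2.4)·(2.2) + (-0.6)·(0.2) + (-2.6)·(0.2) + (1.4)·(-1.8) + (-0.6)·(-0.8)) / 4 = 2.6/4 = 0.65
  S[Y,Y] = ((2.2)·(2.2) + (0.2)·(0.2) + (0.2)·(0.2) + (-1.8)·(-1.8) + (-0.8)·(-0.8)) / 4 = 8.8/4 = 2.2

S is symmetric (S[j,i] = S[i,j]). Assembling:

S = [[3.8, 0.65],
 [0.65, 2.2]]


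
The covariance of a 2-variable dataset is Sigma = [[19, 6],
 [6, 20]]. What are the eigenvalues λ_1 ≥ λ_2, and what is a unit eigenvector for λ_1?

Step 1 — characteristic polynomial of 2×2 Sigma:
  det(Sigma - λI) = λ² - trace · λ + det = 0.
  trace = 19 + 20 = 39, det = 19·20 - (6)² = 344.
Step 2 — discriminant:
  Δ = trace² - 4·det = 1521 - 1376 = 145.
Step 3 — eigenvalues:
  λ = (trace ± √Δ)/2 = (39 ± 12.0416)/2,
  λ_1 = 25.5208,  λ_2 = 13.4792.

Step 4 — unit eigenvector for λ_1: solve (Sigma - λ_1 I)v = 0. First row:
  (19 - 25.5208)·v_x + (6)·v_y = 0, i.e. (-6.5208)·v_x + (6)·v_y = 0,
  so v ∝ (b, λ_1 - a) = (6, 6.5208) = u.
  ||u|| = √((6)² + (6.5208)²) = √(78.5208) ≈ 8.8612,
  v_1 = u/||u|| ≈ (0.6771, 0.7359) (||v_1|| = 1).

λ_1 = 25.5208,  λ_2 = 13.4792;  v_1 ≈ (0.6771, 0.7359)


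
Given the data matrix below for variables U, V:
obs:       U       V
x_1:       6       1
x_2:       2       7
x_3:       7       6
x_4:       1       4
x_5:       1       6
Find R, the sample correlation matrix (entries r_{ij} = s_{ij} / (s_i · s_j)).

Step 1 — column means:
  mean(U) = (6 + 2 + 7 + 1 + 1) / 5 = 17/5 = 3.4
  mean(V) = (1 + 7 + 6 + 4 + 6) / 5 = 24/5 = 4.8

Step 2 — sample variances and covariances s[i,j] = (1/(n-1)) · Σ_k (x_{k,i} - mean_i) · (x_{k,j} - mean_j), with n-1 = 4:
  s[U,U] = ((2.6)·(2.6) + (-1.4)·(-1.4) + (3.6)·(3.6) + (-2.4)·(-2.4) + (-2.4)·(-2.4)) / 4 = 33.2/4 = 8.3
  s[U,V] = ((2.6)·(-3.8) + (-1.4)·(2.2) + (3.6)·(1.2) + (-2.4)·(-0.8) + (-2.4)·(1.2)) / 4 = -9.6/4 = -2.4
  s[V,V] = ((-3.8)·(-3.8) + (2.2)·(2.2) + (1.2)·(1.2) + (-0.8)·(-0.8) + (1.2)·(1.2)) / 4 = 22.8/4 = 5.7
  Sample standard deviations s_i = √(s[i,i]):
  s(U) = √(8.3) = 2.881
  s(V) = √(5.7) = 2.3875

Step 3 — r_{ij} = s_{ij} / (s_i · s_j):
  r[U,U] = 1 (diagonal).
  r[U,V] = -2.4 / (2.881 · 2.3875) = -2.4 / 6.8782 = -0.3489
  r[V,V] = 1 (diagonal).

R is symmetric with unit diagonal. Assembling:

R = [[1, -0.3489],
 [-0.3489, 1]]


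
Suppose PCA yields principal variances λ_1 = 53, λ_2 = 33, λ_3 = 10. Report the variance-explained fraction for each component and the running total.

Step 1 — total variance = trace(Sigma) = Σ λ_i = 53 + 33 + 10 = 96.

Step 2 — fraction explained by component i = λ_i / Σ λ:
  PC1: 53/96 = 0.5521
  PC2: 33/96 = 0.3438
  PC3: 10/96 = 0.1042

Step 3 — cumulative fraction after k components = (λ_1 + ... + λ_k) / Σ λ:
  k = 1: 53/96 = 0.5521
  k = 2: (53 + 33)/96 = 86/96 = 0.8958
  k = 3: (53 + 33 + 10)/96 = 96/96 = 1

Summary (fraction, with percent):

explained: PC1 0.5521 (55.21%), PC2 0.3438 (34.38%), PC3 0.1042 (10.42%);  cumulative: 0.5521, 0.8958, 1


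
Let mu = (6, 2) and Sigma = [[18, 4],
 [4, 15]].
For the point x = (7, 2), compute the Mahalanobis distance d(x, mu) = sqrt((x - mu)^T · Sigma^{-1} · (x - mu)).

Step 1 — centre the observation: (x - mu) = (1, 0).

Step 2 — invert Sigma. det(Sigma) = 18·15 - (4)² = 254.
  Sigma^{-1} = (1/det) · [[d, -b], [-b, a]] = [[0.0591, -0.0157],
 [-0.0157, 0.0709]].

Step 3 — form the quadratic (x - mu)^T · Sigma^{-1} · (x - mu):
  Sigma^{-1} · (x - mu) = (0.0591, -0.0157).
  (x - mu)^T · [Sigma^{-1} · (x - mu)] = (1)·(0.0591) + (0)·(-0.0157) = 0.0591.

Step 4 — take square root: d = √(0.0591) ≈ 0.243.

d(x, mu) = √(0.0591) ≈ 0.243


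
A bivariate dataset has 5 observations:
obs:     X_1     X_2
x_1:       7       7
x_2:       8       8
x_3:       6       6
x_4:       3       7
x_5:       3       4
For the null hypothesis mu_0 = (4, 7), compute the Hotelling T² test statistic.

Step 1 — sample mean vector:
  mean(X_1) = (7 + 8 + 6 + 3 + 3) / 5 = 27/5 = 5.4
  mean(X_2) = (7 + 8 + 6 + 7 + 4) / 5 = 32/5 = 6.4
  x̄ = (5.4, 6.4),  deviation x̄ - mu_0 = (5.4, 6.4) - (4, 7) = (1.4, -0.6).

Step 2 — sample covariance matrix, S[i,j] = (1/(n-1)) · Σ_k (x_{k,i} - mean_i) · (x_{k,j} - mean_j), divisor n-1 = 4:
  S[X_1,X_1] = ((1.6)·(1.6) + (2.6)·(2.6) + (0.6)·(0.6) + (-2.4)·(-2.4) + (-2.4)·(-2.4)) / 4 = 21.2/4 = 5.3
  S[X_1,X_2] = ((1.6)·(0.6) + (2.6)·(1.6) + (0.6)·(-0.4) + (-2.4)·(0.6) + (-2.4)·(-2.4)) / 4 = 9.2/4 = 2.3
  S[X_2,X_2] = ((0.6)·(0.6) + (1.6)·(1.6) + (-0.4)·(-0.4) + (0.6)·(0.6) + (-2.4)·(-2.4)) / 4 = 9.2/4 = 2.3
  S = [[5.3, 2.3],
 [2.3, 2.3]].

Step 3 — invert S. det(S) = 5.3·2.3 - (2.3)² = 6.9.
  S^{-1} = (1/det) · [[d, -b], [-b, a]] = [[0.3333, -0.3333],
 [-0.3333, 0.7681]].

Step 4 — quadratic form (x̄ - mu_0)^T · S^{-1} · (x̄ - mu_0):
  S^{-1} · (x̄ - mu_0) = (0.6667, -0.9275),
  (x̄ - mu_0)^T · [...] = (1.4)·(0.6667) + (-0.6)·(-0.9275) = 1.4899.

Step 5 — scale by n: T² = 5 · 1.4899 = 7.4493.

T² ≈ 7.4493


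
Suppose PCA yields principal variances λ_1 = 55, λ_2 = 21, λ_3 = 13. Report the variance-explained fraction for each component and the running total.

Step 1 — total variance = trace(Sigma) = Σ λ_i = 55 + 21 + 13 = 89.

Step 2 — fraction explained by component i = λ_i / Σ λ:
  PC1: 55/89 = 0.618
  PC2: 21/89 = 0.236
  PC3: 13/89 = 0.1461

Step 3 — cumulative fraction after k components = (λ_1 + ... + λ_k) / Σ λ:
  k = 1: 55/89 = 0.618
  k = 2: (55 + 21)/89 = 76/89 = 0.8539
  k = 3: (55 + 21 + 13)/89 = 89/89 = 1

Summary (fraction, with percent):

explained: PC1 0.618 (61.8%), PC2 0.236 (23.6%), PC3 0.1461 (14.61%);  cumulative: 0.618, 0.8539, 1


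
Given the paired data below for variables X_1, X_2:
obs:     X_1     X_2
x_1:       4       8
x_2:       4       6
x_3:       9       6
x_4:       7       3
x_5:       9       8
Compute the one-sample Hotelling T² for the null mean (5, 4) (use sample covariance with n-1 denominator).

Step 1 — sample mean vector:
  mean(X_1) = (4 + 4 + 9 + 7 + 9) / 5 = 33/5 = 6.6
  mean(X_2) = (8 + 6 + 6 + 3 + 8) / 5 = 31/5 = 6.2
  x̄ = (6.6, 6.2),  deviation x̄ - mu_0 = (6.6, 6.2) - (5, 4) = (1.6, 2.2).

Step 2 — sample covariance matrix, S[i,j] = (1/(n-1)) · Σ_k (x_{k,i} - mean_i) · (x_{k,j} - mean_j), divisor n-1 = 4:
  S[X_1,X_1] = ((-2.6)·(-2.6) + (-2.6)·(-2.6) + (2.4)·(2.4) + (0.4)·(0.4) + (2.4)·(2.4)) / 4 = 25.2/4 = 6.3
  S[X_1,X_2] = ((-2.6)·(1.8) + (-2.6)·(-0.2) + (2.4)·(-0.2) + (0.4)·(-3.2) + (2.4)·(1.8)) / 4 = -1.6/4 = -0.4
  S[X_2,X_2] = ((1.8)·(1.8) + (-0.2)·(-0.2) + (-0.2)·(-0.2) + (-3.2)·(-3.2) + (1.8)·(1.8)) / 4 = 16.8/4 = 4.2
  S = [[6.3, -0.4],
 [-0.4, 4.2]].

Step 3 — invert S. det(S) = 6.3·4.2 - (-0.4)² = 26.3.
  S^{-1} = (1/det) · [[d, -b], [-b, a]] = [[0.1597, 0.0152],
 [0.0152, 0.2395]].

Step 4 — quadratic form (x̄ - mu_0)^T · S^{-1} · (x̄ - mu_0):
  S^{-1} · (x̄ - mu_0) = (0.289, 0.5513),
  (x̄ - mu_0)^T · [...] = (1.6)·(0.289) + (2.2)·(0.5513) = 1.6753.

Step 5 — scale by n: T² = 5 · 1.6753 = 8.3764.

T² ≈ 8.3764


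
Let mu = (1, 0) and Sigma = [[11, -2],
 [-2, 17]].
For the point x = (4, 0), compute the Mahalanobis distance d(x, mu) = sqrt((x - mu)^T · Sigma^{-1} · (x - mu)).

Step 1 — centre the observation: (x - mu) = (3, 0).

Step 2 — invert Sigma. det(Sigma) = 11·17 - (-2)² = 183.
  Sigma^{-1} = (1/det) · [[d, -b], [-b, a]] = [[0.0929, 0.0109],
 [0.0109, 0.0601]].

Step 3 — form the quadratic (x - mu)^T · Sigma^{-1} · (x - mu):
  Sigma^{-1} · (x - mu) = (0.2787, 0.0328).
  (x - mu)^T · [Sigma^{-1} · (x - mu)] = (3)·(0.2787) + (0)·(0.0328) = 0.8361.

Step 4 — take square root: d = √(0.8361) ≈ 0.9144.

d(x, mu) = √(0.8361) ≈ 0.9144


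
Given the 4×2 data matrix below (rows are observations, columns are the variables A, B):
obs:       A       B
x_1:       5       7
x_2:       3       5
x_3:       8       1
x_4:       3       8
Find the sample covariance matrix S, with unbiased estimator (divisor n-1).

Step 1 — column means:
  mean(A) = (5 + 3 + 8 + 3) / 4 = 19/4 = 4.75
  mean(B) = (7 + 5 + 1 + 8) / 4 = 21/4 = 5.25

Step 2 — sample covariance S[i,j] = (1/(n-1)) · Σ_k (x_{k,i} - mean_i) · (x_{k,j} - mean_j), with n-1 = 3.
  S[A,A] = ((0.25)·(0.25) + (-1.75)·(-1.75) + (3.25)·(3.25) + (-1.75)·(-1.75)) / 3 = 16.75/3 = 5.5833
  S[A,B] = ((0.25)·(1.75) + (-1.75)·(-0.25) + (3.25)·(-4.25) + (-1.75)·(2.75)) / 3 = -17.75/3 = -5.9167
  S[B,B] = ((1.75)·(1.75) + (-0.25)·(-0.25) + (-4.25)·(-4.25) + (2.75)·(2.75)) / 3 = 28.75/3 = 9.5833

S is symmetric (S[j,i] = S[i,j]). Assembling:

S = [[5.5833, -5.9167],
 [-5.9167, 9.5833]]


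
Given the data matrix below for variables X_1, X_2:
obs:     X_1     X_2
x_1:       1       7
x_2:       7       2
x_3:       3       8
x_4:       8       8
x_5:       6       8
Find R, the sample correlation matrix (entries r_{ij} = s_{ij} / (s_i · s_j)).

Step 1 — column means:
  mean(X_1) = (1 + 7 + 3 + 8 + 6) / 5 = 25/5 = 5
  mean(X_2) = (7 + 2 + 8 + 8 + 8) / 5 = 33/5 = 6.6

Step 2 — sample variances and covariances s[i,j] = (1/(n-1)) · Σ_k (x_{k,i} - mean_i) · (x_{k,j} - mean_j), with n-1 = 4:
  s[X_1,X_1] = ((-4)·(-4) + (2)·(2) + (-2)·(-2) + (3)·(3) + (1)·(1)) / 4 = 34/4 = 8.5
  s[X_1,X_2] = ((-4)·(0.4) + (2)·(-4.6) + (-2)·(1.4) + (3)·(1.4) + (1)·(1.4)) / 4 = -8/4 = -2
  s[X_2,X_2] = ((0.4)·(0.4) + (-4.6)·(-4.6) + (1.4)·(1.4) + (1.4)·(1.4) + (1.4)·(1.4)) / 4 = 27.2/4 = 6.8
  Sample standard deviations s_i = √(s[i,i]):
  s(X_1) = √(8.5) = 2.9155
  s(X_2) = √(6.8) = 2.6077

Step 3 — r_{ij} = s_{ij} / (s_i · s_j):
  r[X_1,X_1] = 1 (diagonal).
  r[X_1,X_2] = -2 / (2.9155 · 2.6077) = -2 / 7.6026 = -0.2631
  r[X_2,X_2] = 1 (diagonal).

R is symmetric with unit diagonal. Assembling:

R = [[1, -0.2631],
 [-0.2631, 1]]


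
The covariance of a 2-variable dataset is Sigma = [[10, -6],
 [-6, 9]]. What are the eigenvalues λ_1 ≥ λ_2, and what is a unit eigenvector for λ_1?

Step 1 — characteristic polynomial of 2×2 Sigma:
  det(Sigma - λI) = λ² - trace · λ + det = 0.
  trace = 10 + 9 = 19, det = 10·9 - (-6)² = 54.
Step 2 — discriminant:
  Δ = trace² - 4·det = 361 - 216 = 145.
Step 3 — eigenvalues:
  λ = (trace ± √Δ)/2 = (19 ± 12.0416)/2,
  λ_1 = 15.5208,  λ_2 = 3.4792.

Step 4 — unit eigenvector for λ_1: solve (Sigma - λ_1 I)v = 0. First row:
  (10 - 15.5208)·v_x + (-6)·v_y = 0, i.e. (-5.5208)·v_x + (-6)·v_y = 0,
  so v ∝ (b, λ_1 - a) = (-6, 5.5208); multiply by -1 so the first entry is positive: u = (6, -5.5208).
  ||u|| = √((6)² + (-5.5208)²) = √(66.4792) ≈ 8.1535,
  v_1 = u/||u|| ≈ (0.7359, -0.6771) (||v_1|| = 1).

λ_1 = 15.5208,  λ_2 = 3.4792;  v_1 ≈ (0.7359, -0.6771)


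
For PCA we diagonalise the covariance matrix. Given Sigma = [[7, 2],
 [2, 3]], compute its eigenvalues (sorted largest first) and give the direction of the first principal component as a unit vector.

Step 1 — characteristic polynomial of 2×2 Sigma:
  det(Sigma - λI) = λ² - trace · λ + det = 0.
  trace = 7 + 3 = 10, det = 7·3 - (2)² = 17.
Step 2 — discriminant:
  Δ = trace² - 4·det = 100 - 68 = 32.
Step 3 — eigenvalues:
  λ = (trace ± √Δ)/2 = (10 ± 5.6569)/2,
  λ_1 = 7.8284,  λ_2 = 2.1716.

Step 4 — unit eigenvector for λ_1: solve (Sigma - λ_1 I)v = 0. First row:
  (7 - 7.8284)·v_x + (2)·v_y = 0, i.e. (-0.8284)·v_x + (2)·v_y = 0,
  so v ∝ (b, λ_1 - a) = (2, 0.8284) = u.
  ||u|| = √((2)² + (0.8284)²) = √(4.6863) ≈ 2.1648,
  v_1 = u/||u|| ≈ (0.9239, 0.3827) (||v_1|| = 1).

λ_1 = 7.8284,  λ_2 = 2.1716;  v_1 ≈ (0.9239, 0.3827)


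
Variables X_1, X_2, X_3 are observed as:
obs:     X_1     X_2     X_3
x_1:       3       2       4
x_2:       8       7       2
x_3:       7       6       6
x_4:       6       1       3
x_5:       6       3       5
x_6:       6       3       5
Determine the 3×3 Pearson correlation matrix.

Step 1 — column means:
  mean(X_1) = (3 + 8 + 7 + 6 + 6 + 6) / 6 = 36/6 = 6
  mean(X_2) = (2 + 7 + 6 + 1 + 3 + 3) / 6 = 22/6 = 3.6667
  mean(X_3) = (4 + 2 + 6 + 3 + 5 + 5) / 6 = 25/6 = 4.1667

Step 2 — sample variances and covariances s[i,j] = (1/(n-1)) · Σ_k (x_{k,i} - mean_i) · (x_{k,j} - mean_j), with n-1 = 5:
  s[X_1,X_1] = ((-3)·(-3) + (2)·(2) + (1)·(1) + (0)·(0) + (0)·(0) + (0)·(0)) / 5 = 14/5 = 2.8
  s[X_1,X_2] = ((-3)·(-1.6667) + (2)·(3.3333) + (1)·(2.3333) + (0)·(-2.6667) + (0)·(-0.6667) + (0)·(-0.6667)) / 5 = 14/5 = 2.8
  s[X_1,X_3] = ((-3)·(-0.1667) + (2)·(-2.1667) + (1)·(1.8333) + (0)·(-1.1667) + (0)·(0.8333) + (0)·(0.8333)) / 5 = -2/5 = -0.4
  s[X_2,X_2] = ((-1.6667)·(-1.6667) + (3.3333)·(3.3333) + (2.3333)·(2.3333) + (-2.6667)·(-2.6667) + (-0.6667)·(-0.6667) + (-0.6667)·(-0.6667)) / 5 = 27.3333/5 = 5.4667
  s[X_2,X_3] = ((-1.6667)·(-0.1667) + (3.3333)·(-2.1667) + (2.3333)·(1.8333) + (-2.6667)·(-1.1667) + (-0.6667)·(0.8333) + (-0.6667)·(0.8333)) / 5 = -0.6667/5 = -0.1333
  s[X_3,X_3] = ((-0.1667)·(-0.1667) + (-2.1667)·(-2.1667) + (1.8333)·(1.8333) + (-1.1667)·(-1.1667) + (0.8333)·(0.8333) + (0.8333)·(0.8333)) / 5 = 10.8333/5 = 2.1667
  Sample standard deviations s_i = √(s[i,i]):
  s(X_1) = √(2.8) = 1.6733
  s(X_2) = √(5.4667) = 2.3381
  s(X_3) = √(2.1667) = 1.472

Step 3 — r_{ij} = s_{ij} / (s_i · s_j):
  r[X_1,X_1] = 1 (diagonal).
  r[X_1,X_2] = 2.8 / (1.6733 · 2.3381) = 2.8 / 3.9124 = 0.7157
  r[X_1,X_3] = -0.4 / (1.6733 · 1.472) = -0.4 / 2.4631 = -0.1624
  r[X_2,X_2] = 1 (diagonal).
  r[X_2,X_3] = -0.1333 / (2.3381 · 1.472) = -0.1333 / 3.4416 = -0.0387
  r[X_3,X_3] = 1 (diagonal).

R is symmetric with unit diagonal. Assembling:

R = [[1, 0.7157, -0.1624],
 [0.7157, 1, -0.0387],
 [-0.1624, -0.0387, 1]]


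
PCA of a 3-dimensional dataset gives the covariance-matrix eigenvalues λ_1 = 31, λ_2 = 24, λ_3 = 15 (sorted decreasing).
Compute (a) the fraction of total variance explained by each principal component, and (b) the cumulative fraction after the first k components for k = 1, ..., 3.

Step 1 — total variance = trace(Sigma) = Σ λ_i = 31 + 24 + 15 = 70.

Step 2 — fraction explained by component i = λ_i / Σ λ:
  PC1: 31/70 = 0.4429
  PC2: 24/70 = 0.3429
  PC3: 15/70 = 0.2143

Step 3 — cumulative fraction after k components = (λ_1 + ... + λ_k) / Σ λ:
  k = 1: 31/70 = 0.4429
  k = 2: (31 + 24)/70 = 55/70 = 0.7857
  k = 3: (31 + 24 + 15)/70 = 70/70 = 1

Summary (fraction, with percent):

explained: PC1 0.4429 (44.29%), PC2 0.3429 (34.29%), PC3 0.2143 (21.43%);  cumulative: 0.4429, 0.7857, 1


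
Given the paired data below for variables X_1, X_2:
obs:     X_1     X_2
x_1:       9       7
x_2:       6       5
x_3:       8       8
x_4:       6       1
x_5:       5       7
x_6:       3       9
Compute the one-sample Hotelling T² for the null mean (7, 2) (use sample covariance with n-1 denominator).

Step 1 — sample mean vector:
  mean(X_1) = (9 + 6 + 8 + 6 + 5 + 3) / 6 = 37/6 = 6.1667
  mean(X_2) = (7 + 5 + 8 + 1 + 7 + 9) / 6 = 37/6 = 6.1667
  x̄ = (6.1667, 6.1667),  deviation x̄ - mu_0 = (6.1667, 6.1667) - (7, 2) = (-0.8333, 4.1667).

Step 2 — sample covariance matrix, S[i,j] = (1/(n-1)) · Σ_k (x_{k,i} - mean_i) · (x_{k,j} - mean_j), divisor n-1 = 5:
  S[X_1,X_1] = ((2.8333)·(2.8333) + (-0.1667)·(-0.1667) + (1.8333)·(1.8333) + (-0.1667)·(-0.1667) + (-1.1667)·(-1.1667) + (-3.1667)·(-3.1667)) / 5 = 22.8333/5 = 4.5667
  S[X_1,X_2] = ((2.8333)·(0.8333) + (-0.1667)·(-1.1667) + (1.8333)·(1.8333) + (-0.1667)·(-5.1667) + (-1.1667)·(0.8333) + (-3.1667)·(2.8333)) / 5 = -3.1667/5 = -0.6333
  S[X_2,X_2] = ((0.8333)·(0.8333) + (-1.1667)·(-1.1667) + (1.8333)·(1.8333) + (-5.1667)·(-5.1667) + (0.8333)·(0.8333) + (2.8333)·(2.8333)) / 5 = 40.8333/5 = 8.1667
  S = [[4.5667, -0.6333],
 [-0.6333, 8.1667]].

Step 3 — invert S. det(S) = 4.5667·8.1667 - (-0.6333)² = 36.8933.
  S^{-1} = (1/det) · [[d, -b], [-b, a]] = [[0.2214, 0.0172],
 [0.0172, 0.1238]].

Step 4 — quadratic form (x̄ - mu_0)^T · S^{-1} · (x̄ - mu_0):
  S^{-1} · (x̄ - mu_0) = (-0.1129, 0.5014),
  (x̄ - mu_0)^T · [...] = (-0.8333)·(-0.1129) + (4.1667)·(0.5014) = 2.1835.

Step 5 — scale by n: T² = 6 · 2.1835 = 13.1008.

T² ≈ 13.1008


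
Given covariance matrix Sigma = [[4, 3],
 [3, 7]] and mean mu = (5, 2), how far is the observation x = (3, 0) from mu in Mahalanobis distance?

Step 1 — centre the observation: (x - mu) = (-2, -2).

Step 2 — invert Sigma. det(Sigma) = 4·7 - (3)² = 19.
  Sigma^{-1} = (1/det) · [[d, -b], [-b, a]] = [[0.3684, -0.1579],
 [-0.1579, 0.2105]].

Step 3 — form the quadratic (x - mu)^T · Sigma^{-1} · (x - mu):
  Sigma^{-1} · (x - mu) = (-0.4211, -0.1053).
  (x - mu)^T · [Sigma^{-1} · (x - mu)] = (-2)·(-0.4211) + (-2)·(-0.1053) = 1.0526.

Step 4 — take square root: d = √(1.0526) ≈ 1.026.

d(x, mu) = √(1.0526) ≈ 1.026


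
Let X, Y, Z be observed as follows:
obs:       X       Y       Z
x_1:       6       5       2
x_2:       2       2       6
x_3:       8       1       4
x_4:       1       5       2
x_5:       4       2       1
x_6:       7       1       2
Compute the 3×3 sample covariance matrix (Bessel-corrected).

Step 1 — column means:
  mean(X) = (6 + 2 + 8 + 1 + 4 + 7) / 6 = 28/6 = 4.6667
  mean(Y) = (5 + 2 + 1 + 5 + 2 + 1) / 6 = 16/6 = 2.6667
  mean(Z) = (2 + 6 + 4 + 2 + 1 + 2) / 6 = 17/6 = 2.8333

Step 2 — sample covariance S[i,j] = (1/(n-1)) · Σ_k (x_{k,i} - mean_i) · (x_{k,j} - mean_j), with n-1 = 5.
  S[X,X] = ((1.3333)·(1.3333) + (-2.6667)·(-2.6667) + (3.3333)·(3.3333) + (-3.6667)·(-3.6667) + (-0.6667)·(-0.6667) + (2.3333)·(2.3333)) / 5 = 39.3333/5 = 7.8667
  S[X,Y] = ((1.3333)·(2.3333) + (-2.6667)·(-0.6667) + (3.3333)·(-1.6667) + (-3.6667)·(2.3333) + (-0.6667)·(-0.6667) + (2.3333)·(-1.6667)) / 5 = -12.6667/5 = -2.5333
  S[X,Z] = ((1.3333)·(-0.8333) + (-2.6667)·(3.1667) + (3.3333)·(1.1667) + (-3.6667)·(-0.8333) + (-0.6667)·(-1.8333) + (2.3333)·(-0.8333)) / 5 = -3.3333/5 = -0.6667
  S[Y,Y] = ((2.3333)·(2.3333) + (-0.6667)·(-0.6667) + (-1.6667)·(-1.6667) + (2.3333)·(2.3333) + (-0.6667)·(-0.6667) + (-1.6667)·(-1.6667)) / 5 = 17.3333/5 = 3.4667
  S[Y,Z] = ((2.3333)·(-0.8333) + (-0.6667)·(3.1667) + (-1.6667)·(1.1667) + (2.3333)·(-0.8333) + (-0.6667)·(-1.8333) + (-1.6667)·(-0.8333)) / 5 = -5.3333/5 = -1.0667
  S[Z,Z] = ((-0.8333)·(-0.8333) + (3.1667)·(3.1667) + (1.1667)·(1.1667) + (-0.8333)·(-0.8333) + (-1.8333)·(-1.8333) + (-0.8333)·(-0.8333)) / 5 = 16.8333/5 = 3.3667

S is symmetric (S[j,i] = S[i,j]). Assembling:

S = [[7.8667, -2.5333, -0.6667],
 [-2.5333, 3.4667, -1.0667],
 [-0.6667, -1.0667, 3.3667]]


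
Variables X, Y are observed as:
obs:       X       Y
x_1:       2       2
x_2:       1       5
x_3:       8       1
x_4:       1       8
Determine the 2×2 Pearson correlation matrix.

Step 1 — column means:
  mean(X) = (2 + 1 + 8 + 1) / 4 = 12/4 = 3
  mean(Y) = (2 + 5 + 1 + 8) / 4 = 16/4 = 4

Step 2 — sample variances and covariances s[i,j] = (1/(n-1)) · Σ_k (x_{k,i} - mean_i) · (x_{k,j} - mean_j), with n-1 = 3:
  s[X,X] = ((-1)·(-1) + (-2)·(-2) + (5)·(5) + (-2)·(-2)) / 3 = 34/3 = 11.3333
  s[X,Y] = ((-1)·(-2) + (-2)·(1) + (5)·(-3) + (-2)·(4)) / 3 = -23/3 = -7.6667
  s[Y,Y] = ((-2)·(-2) + (1)·(1) + (-3)·(-3) + (4)·(4)) / 3 = 30/3 = 10
  Sample standard deviations s_i = √(s[i,i]):
  s(X) = √(11.3333) = 3.3665
  s(Y) = √(10) = 3.1623

Step 3 — r_{ij} = s_{ij} / (s_i · s_j):
  r[X,X] = 1 (diagonal).
  r[X,Y] = -7.6667 / (3.3665 · 3.1623) = -7.6667 / 10.6458 = -0.7202
  r[Y,Y] = 1 (diagonal).

R is symmetric with unit diagonal. Assembling:

R = [[1, -0.7202],
 [-0.7202, 1]]


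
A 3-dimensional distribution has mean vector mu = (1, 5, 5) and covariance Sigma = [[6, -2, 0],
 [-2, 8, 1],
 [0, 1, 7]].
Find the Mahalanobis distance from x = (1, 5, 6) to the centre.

Step 1 — centre the observation: (x - mu) = (0, 0, 1).

Step 2 — invert Sigma (cofactor / det for 3×3, or solve directly):
  Sigma^{-1} = [[0.1821, 0.0464, -0.0066],
 [0.0464, 0.1391, -0.0199],
 [-0.0066, -0.0199, 0.1457]].

Step 3 — form the quadratic (x - mu)^T · Sigma^{-1} · (x - mu):
  Sigma^{-1} · (x - mu) = (-0.0066, -0.0199, 0.1457).
  (x - mu)^T · [Sigma^{-1} · (x - mu)] = (0)·(-0.0066) + (0)·(-0.0199) + (1)·(0.1457) = 0.1457.

Step 4 — take square root: d = √(0.1457) ≈ 0.3817.

d(x, mu) = √(0.1457) ≈ 0.3817


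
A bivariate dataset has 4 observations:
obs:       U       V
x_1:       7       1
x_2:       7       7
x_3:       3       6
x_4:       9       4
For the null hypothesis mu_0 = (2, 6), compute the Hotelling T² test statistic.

Step 1 — sample mean vector:
  mean(U) = (7 + 7 + 3 + 9) / 4 = 26/4 = 6.5
  mean(V) = (1 + 7 + 6 + 4) / 4 = 18/4 = 4.5
  x̄ = (6.5, 4.5),  deviation x̄ - mu_0 = (6.5, 4.5) - (2, 6) = (4.5, -1.5).

Step 2 — sample covariance matrix, S[i,j] = (1/(n-1)) · Σ_k (x_{k,i} - mean_i) · (x_{k,j} - mean_j), divisor n-1 = 3:
  S[U,U] = ((0.5)·(0.5) + (0.5)·(0.5) + (-3.5)·(-3.5) + (2.5)·(2.5)) / 3 = 19/3 = 6.3333
  S[U,V] = ((0.5)·(-3.5) + (0.5)·(2.5) + (-3.5)·(1.5) + (2.5)·(-0.5)) / 3 = -7/3 = -2.3333
  S[V,V] = ((-3.5)·(-3.5) + (2.5)·(2.5) + (1.5)·(1.5) + (-0.5)·(-0.5)) / 3 = 21/3 = 7
  S = [[6.3333, -2.3333],
 [-2.3333, 7]].

Step 3 — invert S. det(S) = 6.3333·7 - (-2.3333)² = 38.8889.
  S^{-1} = (1/det) · [[d, -b], [-b, a]] = [[0.18, 0.06],
 [0.06, 0.1629]].

Step 4 — quadratic form (x̄ - mu_0)^T · S^{-1} · (x̄ - mu_0):
  S^{-1} · (x̄ - mu_0) = (0.72, 0.0257),
  (x̄ - mu_0)^T · [...] = (4.5)·(0.72) + (-1.5)·(0.0257) = 3.2014.

Step 5 — scale by n: T² = 4 · 3.2014 = 12.8057.

T² ≈ 12.8057


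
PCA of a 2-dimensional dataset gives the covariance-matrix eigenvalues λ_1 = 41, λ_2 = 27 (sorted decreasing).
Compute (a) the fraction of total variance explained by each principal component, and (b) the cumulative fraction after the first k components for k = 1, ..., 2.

Step 1 — total variance = trace(Sigma) = Σ λ_i = 41 + 27 = 68.

Step 2 — fraction explained by component i = λ_i / Σ λ:
  PC1: 41/68 = 0.6029
  PC2: 27/68 = 0.3971

Step 3 — cumulative fraction after k components = (λ_1 + ... + λ_k) / Σ λ:
  k = 1: 41/68 = 0.6029
  k = 2: (41 + 27)/68 = 68/68 = 1

Summary (fraction, with percent):

explained: PC1 0.6029 (60.29%), PC2 0.3971 (39.71%);  cumulative: 0.6029, 1


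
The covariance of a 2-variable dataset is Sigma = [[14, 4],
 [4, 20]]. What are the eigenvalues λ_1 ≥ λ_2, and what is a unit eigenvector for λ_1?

Step 1 — characteristic polynomial of 2×2 Sigma:
  det(Sigma - λI) = λ² - trace · λ + det = 0.
  trace = 14 + 20 = 34, det = 14·20 - (4)² = 264.
Step 2 — discriminant:
  Δ = trace² - 4·det = 1156 - 1056 = 100.
Step 3 — eigenvalues:
  λ = (trace ± √Δ)/2 = (34 ± 10)/2,
  λ_1 = 22,  λ_2 = 12.

Step 4 — unit eigenvector for λ_1: solve (Sigma - λ_1 I)v = 0. First row:
  (14 - 22)·v_x + (4)·v_y = 0, i.e. (-8)·v_x + (4)·v_y = 0,
  so v ∝ (b, λ_1 - a) = (4, 8) = u.
  ||u|| = √((4)² + (8)²) = √(80) ≈ 8.9443,
  v_1 = u/||u|| ≈ (0.4472, 0.8944) (||v_1|| = 1).

λ_1 = 22,  λ_2 = 12;  v_1 ≈ (0.4472, 0.8944)


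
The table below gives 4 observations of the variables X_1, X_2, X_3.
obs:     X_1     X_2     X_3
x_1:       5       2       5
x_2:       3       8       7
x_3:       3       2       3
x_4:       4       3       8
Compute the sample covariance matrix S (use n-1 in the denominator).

Step 1 — column means:
  mean(X_1) = (5 + 3 + 3 + 4) / 4 = 15/4 = 3.75
  mean(X_2) = (2 + 8 + 2 + 3) / 4 = 15/4 = 3.75
  mean(X_3) = (5 + 7 + 3 + 8) / 4 = 23/4 = 5.75

Step 2 — sample covariance S[i,j] = (1/(n-1)) · Σ_k (x_{k,i} - mean_i) · (x_{k,j} - mean_j), with n-1 = 3.
  S[X_1,X_1] = ((1.25)·(1.25) + (-0.75)·(-0.75) + (-0.75)·(-0.75) + (0.25)·(0.25)) / 3 = 2.75/3 = 0.9167
  S[X_1,X_2] = ((1.25)·(-1.75) + (-0.75)·(4.25) + (-0.75)·(-1.75) + (0.25)·(-0.75)) / 3 = -4.25/3 = -1.4167
  S[X_1,X_3] = ((1.25)·(-0.75) + (-0.75)·(1.25) + (-0.75)·(-2.75) + (0.25)·(2.25)) / 3 = 0.75/3 = 0.25
  S[X_2,X_2] = ((-1.75)·(-1.75) + (4.25)·(4.25) + (-1.75)·(-1.75) + (-0.75)·(-0.75)) / 3 = 24.75/3 = 8.25
  S[X_2,X_3] = ((-1.75)·(-0.75) + (4.25)·(1.25) + (-1.75)·(-2.75) + (-0.75)·(2.25)) / 3 = 9.75/3 = 3.25
  S[X_3,X_3] = ((-0.75)·(-0.75) + (1.25)·(1.25) + (-2.75)·(-2.75) + (2.25)·(2.25)) / 3 = 14.75/3 = 4.9167

S is symmetric (S[j,i] = S[i,j]). Assembling:

S = [[0.9167, -1.4167, 0.25],
 [-1.4167, 8.25, 3.25],
 [0.25, 3.25, 4.9167]]


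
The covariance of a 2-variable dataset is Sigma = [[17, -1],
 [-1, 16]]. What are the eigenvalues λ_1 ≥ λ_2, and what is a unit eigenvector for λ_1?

Step 1 — characteristic polynomial of 2×2 Sigma:
  det(Sigma - λI) = λ² - trace · λ + det = 0.
  trace = 17 + 16 = 33, det = 17·16 - (-1)² = 271.
Step 2 — discriminant:
  Δ = trace² - 4·det = 1089 - 1084 = 5.
Step 3 — eigenvalues:
  λ = (trace ± √Δ)/2 = (33 ± 2.2361)/2,
  λ_1 = 17.618,  λ_2 = 15.382.

Step 4 — unit eigenvector for λ_1: solve (Sigma - λ_1 I)v = 0. First row:
  (17 - 17.618)·v_x + (-1)·v_y = 0, i.e. (-0.618)·v_x + (-1)·v_y = 0,
  so v ∝ (b, λ_1 - a) = (-1, 0.618); multiply by -1 so the first entry is positive: u = (1, -0.618).
  ||u|| = √((1)² + (-0.618)²) = √(1.382) ≈ 1.1756,
  v_1 = u/||u|| ≈ (0.8507, -0.5257) (||v_1|| = 1).

λ_1 = 17.618,  λ_2 = 15.382;  v_1 ≈ (0.8507, -0.5257)


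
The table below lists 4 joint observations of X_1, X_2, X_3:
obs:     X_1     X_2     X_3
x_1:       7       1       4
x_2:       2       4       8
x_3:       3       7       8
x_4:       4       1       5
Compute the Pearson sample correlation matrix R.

Step 1 — column means:
  mean(X_1) = (7 + 2 + 3 + 4) / 4 = 16/4 = 4
  mean(X_2) = (1 + 4 + 7 + 1) / 4 = 13/4 = 3.25
  mean(X_3) = (4 + 8 + 8 + 5) / 4 = 25/4 = 6.25

Step 2 — sample variances and covariances s[i,j] = (1/(n-1)) · Σ_k (x_{k,i} - mean_i) · (x_{k,j} - mean_j), with n-1 = 3:
  s[X_1,X_1] = ((3)·(3) + (-2)·(-2) + (-1)·(-1) + (0)·(0)) / 3 = 14/3 = 4.6667
  s[X_1,X_2] = ((3)·(-2.25) + (-2)·(0.75) + (-1)·(3.75) + (0)·(-2.25)) / 3 = -12/3 = -4
  s[X_1,X_3] = ((3)·(-2.25) + (-2)·(1.75) + (-1)·(1.75) + (0)·(-1.25)) / 3 = -12/3 = -4
  s[X_2,X_2] = ((-2.25)·(-2.25) + (0.75)·(0.75) + (3.75)·(3.75) + (-2.25)·(-2.25)) / 3 = 24.75/3 = 8.25
  s[X_2,X_3] = ((-2.25)·(-2.25) + (0.75)·(1.75) + (3.75)·(1.75) + (-2.25)·(-1.25)) / 3 = 15.75/3 = 5.25
  s[X_3,X_3] = ((-2.25)·(-2.25) + (1.75)·(1.75) + (1.75)·(1.75) + (-1.25)·(-1.25)) / 3 = 12.75/3 = 4.25
  Sample standard deviations s_i = √(s[i,i]):
  s(X_1) = √(4.6667) = 2.1602
  s(X_2) = √(8.25) = 2.8723
  s(X_3) = √(4.25) = 2.0616

Step 3 — r_{ij} = s_{ij} / (s_i · s_j):
  r[X_1,X_1] = 1 (diagonal).
  r[X_1,X_2] = -4 / (2.1602 · 2.8723) = -4 / 6.2048 = -0.6447
  r[X_1,X_3] = -4 / (2.1602 · 2.0616) = -4 / 4.4535 = -0.8982
  r[X_2,X_2] = 1 (diagonal).
  r[X_2,X_3] = 5.25 / (2.8723 · 2.0616) = 5.25 / 5.9214 = 0.8866
  r[X_3,X_3] = 1 (diagonal).

R is symmetric with unit diagonal. Assembling:

R = [[1, -0.6447, -0.8982],
 [-0.6447, 1, 0.8866],
 [-0.8982, 0.8866, 1]]
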